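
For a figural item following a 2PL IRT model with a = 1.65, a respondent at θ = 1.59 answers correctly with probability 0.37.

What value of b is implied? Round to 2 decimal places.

1.91

P(θ) = 1 / (1 + exp(−a(θ − b)))
logit(0.37) = ln(0.37/0.63) = -0.5322
b = θ − logit/(a) = 1.59 − (-0.5322)/1.6500 = 1.9126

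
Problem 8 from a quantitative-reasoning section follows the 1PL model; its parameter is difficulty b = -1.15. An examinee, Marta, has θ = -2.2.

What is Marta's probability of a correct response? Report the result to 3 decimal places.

P(θ) = 1 / (1 + exp(−(θ − b)))
Exponent: (-2.2 − (-1.15)) = -1.0500
1/(1 + e^{1.0500}) = 0.2592
P = 0.2592

0.259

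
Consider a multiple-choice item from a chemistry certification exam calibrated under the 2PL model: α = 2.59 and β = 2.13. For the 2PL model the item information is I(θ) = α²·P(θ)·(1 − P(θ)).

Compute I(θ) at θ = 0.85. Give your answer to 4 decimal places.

0.2269

P = 1/(1+e^{3.3152}) = 0.0351
P(1−P) = 0.0351 × 0.9649 = 0.0338
I = α² × P(1−P) = 2.59² × 0.0338 = 0.22690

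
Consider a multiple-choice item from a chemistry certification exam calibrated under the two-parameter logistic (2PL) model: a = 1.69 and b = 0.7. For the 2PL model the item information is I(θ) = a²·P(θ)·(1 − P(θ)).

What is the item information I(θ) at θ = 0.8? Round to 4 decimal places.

0.7090

P = 1/(1+e^{-0.1690}) = 0.5421
P(1−P) = 0.5421 × 0.4579 = 0.2482
I = a² × P(1−P) = 1.69² × 0.2482 = 0.70895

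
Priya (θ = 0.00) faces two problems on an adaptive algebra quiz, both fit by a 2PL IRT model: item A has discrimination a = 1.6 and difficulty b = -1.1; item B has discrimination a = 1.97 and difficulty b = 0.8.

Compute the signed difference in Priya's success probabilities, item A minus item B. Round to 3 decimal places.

P(θ) = 1 / (1 + exp(−a(θ − b)))
P_A = 0.8532
P_B = 0.1714
P_A − P_B = 0.6818

0.682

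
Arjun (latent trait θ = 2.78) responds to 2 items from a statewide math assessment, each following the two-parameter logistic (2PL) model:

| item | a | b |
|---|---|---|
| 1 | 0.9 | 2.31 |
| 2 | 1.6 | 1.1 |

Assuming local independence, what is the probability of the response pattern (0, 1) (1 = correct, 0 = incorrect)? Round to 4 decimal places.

P(θ) = 1 / (1 + exp(−a(θ − b)))
P_1 = 1/(1+e^{-0.4230}) = 0.6042
P_2 = 1/(1+e^{-2.6880}) = 0.9363
L = (1−P_1) × P_2 = 0.3958 × 0.9363 = 0.37059

0.3706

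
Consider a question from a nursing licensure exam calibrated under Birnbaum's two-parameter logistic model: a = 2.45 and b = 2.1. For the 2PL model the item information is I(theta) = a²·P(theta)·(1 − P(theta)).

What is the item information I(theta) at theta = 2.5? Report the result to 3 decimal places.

P = 1/(1+e^{-0.9800}) = 0.7271
P(1−P) = 0.7271 × 0.2729 = 0.1984
I = a² × P(1−P) = 2.45² × 0.1984 = 1.19103

1.191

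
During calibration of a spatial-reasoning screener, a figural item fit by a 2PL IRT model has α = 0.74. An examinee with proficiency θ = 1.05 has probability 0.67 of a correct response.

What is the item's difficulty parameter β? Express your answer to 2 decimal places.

P(θ) = 1 / (1 + exp(−α(θ − β)))
logit(0.67) = ln(0.67/0.33) = 0.7082
β = θ − logit/(α) = 1.05 − 0.7082/0.7400 = 0.0930

0.09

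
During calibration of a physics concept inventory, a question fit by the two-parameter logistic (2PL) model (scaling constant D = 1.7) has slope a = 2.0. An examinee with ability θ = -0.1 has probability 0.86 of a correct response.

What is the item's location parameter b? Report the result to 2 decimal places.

P(θ) = 1 / (1 + exp(−D·a(θ − b)))
logit(0.86) = ln(0.86/0.14) = 1.8153
b = θ − logit/(1.7·a) = -0.1 − 1.8153/3.4000 = -0.6339

-0.63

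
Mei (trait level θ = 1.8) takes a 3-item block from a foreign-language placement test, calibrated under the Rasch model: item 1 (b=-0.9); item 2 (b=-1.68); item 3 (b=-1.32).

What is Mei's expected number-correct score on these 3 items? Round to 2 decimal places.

2.86

P(θ) = 1 / (1 + exp(−(θ − b)))
P_1 = 1/(1+e^{-2.7000}) = 0.9370
P_2 = 1/(1+e^{-3.4800}) = 0.9701
P_3 = 1/(1+e^{-3.1200}) = 0.9577
E[score] = 0.9370 + 0.9701 + 0.9577 = 2.8649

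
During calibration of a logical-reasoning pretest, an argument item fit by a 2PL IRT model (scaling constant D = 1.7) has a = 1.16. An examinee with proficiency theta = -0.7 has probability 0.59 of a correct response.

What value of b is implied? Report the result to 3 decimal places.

P(theta) = 1 / (1 + exp(−D·a(theta − b)))
logit(0.59) = ln(0.59/0.41) = 0.3640
b = theta − logit/(1.7·a) = -0.7 − 0.3640/1.9720 = -0.8846

-0.885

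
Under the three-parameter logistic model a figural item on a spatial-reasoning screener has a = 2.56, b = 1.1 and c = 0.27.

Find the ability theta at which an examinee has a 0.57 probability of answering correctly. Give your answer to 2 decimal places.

P(theta) = c + (1 − c) · 1 / (1 + exp(−a(theta − b)))
Remove guessing floor: (0.57 − 0.27)/(1 − 0.27) = 0.4110
logit = ln(0.4110/0.5890) = -0.3600
theta = b + logit/(a) = 1.1 + (-0.3600)/2.5600 = 0.9594

0.96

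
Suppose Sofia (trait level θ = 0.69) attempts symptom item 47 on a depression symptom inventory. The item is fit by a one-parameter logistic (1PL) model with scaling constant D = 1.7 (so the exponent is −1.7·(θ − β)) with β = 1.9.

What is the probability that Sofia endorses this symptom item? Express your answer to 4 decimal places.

0.1133

P(θ) = 1 / (1 + exp(−D·(θ − β)))
Exponent: 1.7 × (0.69 − 1.9) = -2.0570
1/(1 + e^{2.0570}) = 0.1133
P = 0.1133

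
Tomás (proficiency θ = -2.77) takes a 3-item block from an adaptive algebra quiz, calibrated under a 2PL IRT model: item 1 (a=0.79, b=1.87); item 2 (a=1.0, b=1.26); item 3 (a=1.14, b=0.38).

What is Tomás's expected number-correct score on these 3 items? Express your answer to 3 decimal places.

P(θ) = 1 / (1 + exp(−a(θ − b)))
P_1 = 1/(1+e^{3.6656}) = 0.0250
P_2 = 1/(1+e^{4.0300}) = 0.0175
P_3 = 1/(1+e^{3.5910}) = 0.0268
E[score] = 0.0250 + 0.0175 + 0.0268 = 0.0692

0.069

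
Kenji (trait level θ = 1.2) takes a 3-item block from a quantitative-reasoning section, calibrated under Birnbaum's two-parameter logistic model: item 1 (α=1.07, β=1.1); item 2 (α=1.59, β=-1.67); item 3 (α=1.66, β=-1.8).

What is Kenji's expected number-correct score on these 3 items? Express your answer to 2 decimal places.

2.51

P(θ) = 1 / (1 + exp(−α(θ − β)))
P_1 = 1/(1+e^{-0.1070}) = 0.5267
P_2 = 1/(1+e^{-4.5633}) = 0.9897
P_3 = 1/(1+e^{-4.9800}) = 0.9932
E[score] = 0.5267 + 0.9897 + 0.9932 = 2.5096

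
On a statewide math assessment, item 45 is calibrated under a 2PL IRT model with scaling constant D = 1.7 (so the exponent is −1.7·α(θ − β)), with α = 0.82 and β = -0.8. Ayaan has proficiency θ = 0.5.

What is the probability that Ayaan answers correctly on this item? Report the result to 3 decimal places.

0.860

P(θ) = 1 / (1 + exp(−D·α(θ − β)))
Exponent: 1.7 × 0.82 × (0.5 − (-0.8)) = 1.8122
1/(1 + e^{-1.8122}) = 0.8596
P = 0.8596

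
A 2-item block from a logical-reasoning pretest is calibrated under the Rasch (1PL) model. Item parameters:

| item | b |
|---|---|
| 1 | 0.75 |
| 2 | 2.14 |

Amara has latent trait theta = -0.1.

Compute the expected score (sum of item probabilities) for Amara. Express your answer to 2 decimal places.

P(theta) = 1 / (1 + exp(−(theta − b)))
P_1 = 1/(1+e^{0.8500}) = 0.2994
P_2 = 1/(1+e^{2.2400}) = 0.0962
E[score] = 0.2994 + 0.0962 = 0.3956

0.40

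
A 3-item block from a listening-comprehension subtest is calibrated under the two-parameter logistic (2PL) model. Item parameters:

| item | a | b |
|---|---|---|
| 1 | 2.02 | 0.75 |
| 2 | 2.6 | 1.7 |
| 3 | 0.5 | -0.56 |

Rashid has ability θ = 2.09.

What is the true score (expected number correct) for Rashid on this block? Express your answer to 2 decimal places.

2.46

P(θ) = 1 / (1 + exp(−a(θ − b)))
P_1 = 1/(1+e^{-2.7068}) = 0.9374
P_2 = 1/(1+e^{-1.0140}) = 0.7338
P_3 = 1/(1+e^{-1.3250}) = 0.7900
E[score] = 0.9374 + 0.7338 + 0.7900 = 2.4612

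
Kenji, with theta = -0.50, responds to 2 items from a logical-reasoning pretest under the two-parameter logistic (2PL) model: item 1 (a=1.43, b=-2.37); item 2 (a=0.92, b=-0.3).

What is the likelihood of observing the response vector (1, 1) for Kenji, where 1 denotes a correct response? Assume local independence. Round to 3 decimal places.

0.425

P(theta) = 1 / (1 + exp(−a(theta − b)))
P_1 = 1/(1+e^{-2.6741}) = 0.9355
P_2 = 1/(1+e^{0.1840}) = 0.4541
L = P_1 × P_2 = 0.9355 × 0.4541 = 0.42483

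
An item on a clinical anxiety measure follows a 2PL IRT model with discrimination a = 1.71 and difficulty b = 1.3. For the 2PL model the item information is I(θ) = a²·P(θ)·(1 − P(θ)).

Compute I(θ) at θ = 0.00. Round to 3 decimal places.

P = 1/(1+e^{2.2230}) = 0.0977
P(1−P) = 0.0977 × 0.9023 = 0.0882
I = a² × P(1−P) = 1.71² × 0.0882 = 0.25778

0.258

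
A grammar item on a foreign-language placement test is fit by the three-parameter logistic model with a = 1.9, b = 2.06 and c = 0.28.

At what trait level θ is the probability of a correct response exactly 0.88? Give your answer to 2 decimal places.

2.91

P(θ) = c + (1 − c) · 1 / (1 + exp(−a(θ − b)))
Remove guessing floor: (0.88 − 0.28)/(1 − 0.28) = 0.8333
logit = ln(0.8333/0.1667) = 1.6094
θ = b + logit/(a) = 2.06 + 1.6094/1.9000 = 2.9071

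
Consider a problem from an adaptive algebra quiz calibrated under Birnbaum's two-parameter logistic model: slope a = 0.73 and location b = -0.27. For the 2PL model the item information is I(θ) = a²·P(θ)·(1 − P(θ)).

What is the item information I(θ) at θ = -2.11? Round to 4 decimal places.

0.0875

P = 1/(1+e^{1.3432}) = 0.2070
P(1−P) = 0.2070 × 0.7930 = 0.1641
I = a² × P(1−P) = 0.73² × 0.1641 = 0.08747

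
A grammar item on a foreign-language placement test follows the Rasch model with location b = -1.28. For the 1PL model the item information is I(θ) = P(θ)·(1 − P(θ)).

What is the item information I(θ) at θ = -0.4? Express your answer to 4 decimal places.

P = 1/(1+e^{-0.8800}) = 0.7068
P(1−P) = 0.7068 × 0.2932 = 0.2072
I = P(1−P) = 0.20722

0.2072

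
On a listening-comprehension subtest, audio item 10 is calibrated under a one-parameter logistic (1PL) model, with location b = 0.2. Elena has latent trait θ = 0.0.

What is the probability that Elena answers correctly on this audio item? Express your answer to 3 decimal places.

0.450

P(θ) = 1 / (1 + exp(−(θ − b)))
Exponent: (0.0 − 0.2) = -0.2000
1/(1 + e^{0.2000}) = 0.4502
P = 0.4502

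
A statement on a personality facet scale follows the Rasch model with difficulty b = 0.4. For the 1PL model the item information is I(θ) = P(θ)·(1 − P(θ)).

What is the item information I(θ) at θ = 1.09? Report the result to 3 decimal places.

0.222

P = 1/(1+e^{-0.6900}) = 0.6660
P(1−P) = 0.6660 × 0.3340 = 0.2225
I = P(1−P) = 0.22245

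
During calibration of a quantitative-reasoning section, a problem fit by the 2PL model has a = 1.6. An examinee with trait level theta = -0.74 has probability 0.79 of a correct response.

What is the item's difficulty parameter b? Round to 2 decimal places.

P(theta) = 1 / (1 + exp(−a(theta − b)))
logit(0.79) = ln(0.79/0.21) = 1.3249
b = theta − logit/(a) = -0.74 − 1.3249/1.6000 = -1.5681

-1.57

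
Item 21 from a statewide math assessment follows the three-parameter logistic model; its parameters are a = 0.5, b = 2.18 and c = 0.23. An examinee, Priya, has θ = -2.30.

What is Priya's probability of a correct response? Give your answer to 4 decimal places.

0.3041

P(θ) = c + (1 − c) · 1 / (1 + exp(−a(θ − b)))
Exponent: 0.5 × (-2.30 − 2.18) = -2.2400
1/(1 + e^{2.2400}) = 0.0962
P = 0.23 + 0.77 × 0.0962 = 0.3041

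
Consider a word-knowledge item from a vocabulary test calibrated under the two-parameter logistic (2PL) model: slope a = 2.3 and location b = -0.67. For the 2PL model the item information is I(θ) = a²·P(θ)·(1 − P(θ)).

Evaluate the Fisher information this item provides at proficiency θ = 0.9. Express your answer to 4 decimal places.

0.1355

P = 1/(1+e^{-3.6110}) = 0.9737
P(1−P) = 0.9737 × 0.0263 = 0.0256
I = a² × P(1−P) = 2.3² × 0.0256 = 0.13554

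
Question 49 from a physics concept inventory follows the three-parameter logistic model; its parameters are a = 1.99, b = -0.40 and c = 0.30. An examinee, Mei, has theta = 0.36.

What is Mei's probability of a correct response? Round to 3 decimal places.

P(theta) = c + (1 − c) · 1 / (1 + exp(−a(theta − b)))
Exponent: 1.99 × (0.36 − (-0.40)) = 1.5124
1/(1 + e^{-1.5124}) = 0.8194
P = 0.30 + 0.70 × 0.8194 = 0.8736

0.874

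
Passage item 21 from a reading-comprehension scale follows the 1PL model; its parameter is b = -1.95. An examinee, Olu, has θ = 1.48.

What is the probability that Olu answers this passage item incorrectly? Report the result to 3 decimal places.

0.031

P(θ) = 1 / (1 + exp(−(θ − b)))
Exponent: (1.48 − (-1.95)) = 3.4300
1/(1 + e^{-3.4300}) = 0.9686
P = 0.9686
P(incorrect) = 1 − 0.9686 = 0.0314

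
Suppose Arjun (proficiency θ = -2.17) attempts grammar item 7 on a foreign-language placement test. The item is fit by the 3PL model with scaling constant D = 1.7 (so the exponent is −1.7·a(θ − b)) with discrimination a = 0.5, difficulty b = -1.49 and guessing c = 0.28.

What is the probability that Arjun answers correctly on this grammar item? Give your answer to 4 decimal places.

0.5388

P(θ) = c + (1 − c) · 1 / (1 + exp(−D·a(θ − b)))
Exponent: 1.7 × 0.5 × (-2.17 − (-1.49)) = -0.5780
1/(1 + e^{0.5780}) = 0.3594
P = 0.28 + 0.72 × 0.3594 = 0.5388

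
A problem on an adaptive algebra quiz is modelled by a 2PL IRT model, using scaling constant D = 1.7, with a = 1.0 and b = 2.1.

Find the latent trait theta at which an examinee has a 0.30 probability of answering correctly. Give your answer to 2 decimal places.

1.60

P(theta) = 1 / (1 + exp(−D·a(theta − b)))
logit = ln(0.3000/0.7000) = -0.8473
theta = b + logit/(1.7·a) = 2.1 + (-0.8473)/1.7000 = 1.6016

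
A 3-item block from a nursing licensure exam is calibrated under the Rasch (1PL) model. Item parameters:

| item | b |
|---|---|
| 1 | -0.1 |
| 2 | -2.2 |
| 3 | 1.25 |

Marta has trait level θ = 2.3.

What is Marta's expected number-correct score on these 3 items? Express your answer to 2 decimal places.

P(θ) = 1 / (1 + exp(−(θ − b)))
P_1 = 1/(1+e^{-2.4000}) = 0.9168
P_2 = 1/(1+e^{-4.5000}) = 0.9890
P_3 = 1/(1+e^{-1.0500}) = 0.7408
E[score] = 0.9168 + 0.9890 + 0.7408 = 2.6466

2.65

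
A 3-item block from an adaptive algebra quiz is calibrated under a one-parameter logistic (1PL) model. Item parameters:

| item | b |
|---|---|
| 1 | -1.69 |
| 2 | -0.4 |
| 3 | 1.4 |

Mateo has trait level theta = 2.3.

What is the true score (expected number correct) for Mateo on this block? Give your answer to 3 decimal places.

P(theta) = 1 / (1 + exp(−(theta − b)))
P_1 = 1/(1+e^{-3.9900}) = 0.9818
P_2 = 1/(1+e^{-2.7000}) = 0.9370
P_3 = 1/(1+e^{-0.9000}) = 0.7109
E[score] = 0.9818 + 0.9370 + 0.7109 = 2.6298

2.630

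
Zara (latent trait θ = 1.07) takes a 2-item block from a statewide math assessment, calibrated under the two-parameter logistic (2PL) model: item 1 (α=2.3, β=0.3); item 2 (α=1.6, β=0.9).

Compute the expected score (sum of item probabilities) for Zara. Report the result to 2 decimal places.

1.42

P(θ) = 1 / (1 + exp(−α(θ − β)))
P_1 = 1/(1+e^{-1.7710}) = 0.8546
P_2 = 1/(1+e^{-0.2720}) = 0.5676
E[score] = 0.8546 + 0.5676 = 1.4222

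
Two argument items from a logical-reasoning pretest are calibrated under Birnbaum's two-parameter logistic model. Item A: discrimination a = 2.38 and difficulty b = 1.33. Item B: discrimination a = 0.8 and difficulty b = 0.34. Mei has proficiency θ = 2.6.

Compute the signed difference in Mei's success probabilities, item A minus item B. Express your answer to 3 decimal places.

P(θ) = 1 / (1 + exp(−a(θ − b)))
P_A = 0.9536
P_B = 0.8591
P_A − P_B = 0.0945

0.094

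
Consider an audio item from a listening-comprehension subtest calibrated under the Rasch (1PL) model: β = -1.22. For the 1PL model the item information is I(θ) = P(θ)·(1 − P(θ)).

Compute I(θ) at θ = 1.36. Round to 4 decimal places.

0.0655

P = 1/(1+e^{-2.5800}) = 0.9296
P(1−P) = 0.9296 × 0.0704 = 0.0655
I = P(1−P) = 0.06548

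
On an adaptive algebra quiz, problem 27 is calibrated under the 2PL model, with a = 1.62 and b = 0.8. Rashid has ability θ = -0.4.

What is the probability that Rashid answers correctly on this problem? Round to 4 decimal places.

0.1252

P(θ) = 1 / (1 + exp(−a(θ − b)))
Exponent: 1.62 × (-0.4 − 0.8) = -1.9440
1/(1 + e^{1.9440}) = 0.1252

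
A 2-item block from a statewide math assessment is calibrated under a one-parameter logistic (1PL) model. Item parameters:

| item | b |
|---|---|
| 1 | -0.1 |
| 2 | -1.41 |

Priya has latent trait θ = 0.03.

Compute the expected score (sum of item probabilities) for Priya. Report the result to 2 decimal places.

1.34

P(θ) = 1 / (1 + exp(−(θ − b)))
P_1 = 1/(1+e^{-0.1300}) = 0.5325
P_2 = 1/(1+e^{-1.4400}) = 0.8085
E[score] = 0.5325 + 0.8085 = 1.3409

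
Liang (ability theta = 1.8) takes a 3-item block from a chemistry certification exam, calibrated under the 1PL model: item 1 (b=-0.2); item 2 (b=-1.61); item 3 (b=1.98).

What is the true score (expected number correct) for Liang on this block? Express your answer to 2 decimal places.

2.30

P(theta) = 1 / (1 + exp(−(theta − b)))
P_1 = 1/(1+e^{-2.0000}) = 0.8808
P_2 = 1/(1+e^{-3.4100}) = 0.9680
P_3 = 1/(1+e^{0.1800}) = 0.4551
E[score] = 0.8808 + 0.9680 + 0.4551 = 2.3039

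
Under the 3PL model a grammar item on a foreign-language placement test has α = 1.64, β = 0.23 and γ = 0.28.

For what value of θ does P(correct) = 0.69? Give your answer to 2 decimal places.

0.40

P(θ) = γ + (1 − γ) · 1 / (1 + exp(−α(θ − β)))
Remove guessing floor: (0.69 − 0.28)/(1 − 0.28) = 0.5694
logit = ln(0.5694/0.4306) = 0.2796
θ = β + logit/(α) = 0.23 + 0.2796/1.6400 = 0.4005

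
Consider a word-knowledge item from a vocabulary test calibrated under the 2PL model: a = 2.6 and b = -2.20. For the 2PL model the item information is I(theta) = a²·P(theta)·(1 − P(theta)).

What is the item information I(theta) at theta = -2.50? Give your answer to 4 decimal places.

P = 1/(1+e^{0.7800}) = 0.3143
P(1−P) = 0.3143 × 0.6857 = 0.2155
I = a² × P(1−P) = 2.6² × 0.2155 = 1.45693

1.4569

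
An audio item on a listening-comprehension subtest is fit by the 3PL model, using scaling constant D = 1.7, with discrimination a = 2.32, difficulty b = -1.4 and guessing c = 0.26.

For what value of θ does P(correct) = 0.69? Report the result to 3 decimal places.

-1.317

P(θ) = c + (1 − c) · 1 / (1 + exp(−D·a(θ − b)))
Remove guessing floor: (0.69 − 0.26)/(1 − 0.26) = 0.5811
logit = ln(0.5811/0.4189) = 0.3272
θ = b + logit/(1.7·a) = -1.4 + 0.3272/3.9440 = -1.3170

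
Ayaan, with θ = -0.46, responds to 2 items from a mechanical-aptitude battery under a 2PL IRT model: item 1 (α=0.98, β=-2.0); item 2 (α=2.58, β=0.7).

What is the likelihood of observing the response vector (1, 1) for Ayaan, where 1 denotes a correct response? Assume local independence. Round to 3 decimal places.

P(θ) = 1 / (1 + exp(−α(θ − β)))
P_1 = 1/(1+e^{-1.5092}) = 0.8189
P_2 = 1/(1+e^{2.9928}) = 0.0478
L = P_1 × P_2 = 0.8189 × 0.0478 = 0.03911

0.039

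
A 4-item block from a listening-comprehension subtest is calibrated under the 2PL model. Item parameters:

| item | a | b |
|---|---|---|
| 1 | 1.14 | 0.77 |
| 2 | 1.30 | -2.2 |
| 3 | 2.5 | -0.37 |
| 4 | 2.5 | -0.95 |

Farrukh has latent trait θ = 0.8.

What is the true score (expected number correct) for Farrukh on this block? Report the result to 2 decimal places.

3.43

P(θ) = 1 / (1 + exp(−a(θ − b)))
P_1 = 1/(1+e^{-0.0342}) = 0.5085
P_2 = 1/(1+e^{-3.9000}) = 0.9802
P_3 = 1/(1+e^{-2.9250}) = 0.9491
P_4 = 1/(1+e^{-4.3750}) = 0.9876
E[score] = 0.5085 + 0.9802 + 0.9491 + 0.9876 = 3.4253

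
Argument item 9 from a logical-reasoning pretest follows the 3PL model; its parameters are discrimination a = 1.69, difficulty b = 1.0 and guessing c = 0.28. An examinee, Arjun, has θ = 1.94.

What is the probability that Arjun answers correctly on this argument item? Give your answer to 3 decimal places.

0.878

P(θ) = c + (1 − c) · 1 / (1 + exp(−a(θ − b)))
Exponent: 1.69 × (1.94 − 1.0) = 1.5886
1/(1 + e^{-1.5886}) = 0.8304
P = 0.28 + 0.72 × 0.8304 = 0.8779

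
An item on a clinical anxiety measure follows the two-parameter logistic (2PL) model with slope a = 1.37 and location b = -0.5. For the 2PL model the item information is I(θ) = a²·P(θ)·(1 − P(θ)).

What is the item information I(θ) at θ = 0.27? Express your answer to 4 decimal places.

P = 1/(1+e^{-1.0549}) = 0.7417
P(1−P) = 0.7417 × 0.2583 = 0.1916
I = a² × P(1−P) = 1.37² × 0.1916 = 0.35957

0.3596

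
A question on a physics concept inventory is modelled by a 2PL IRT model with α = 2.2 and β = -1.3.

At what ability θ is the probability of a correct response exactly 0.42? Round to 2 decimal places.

P(θ) = 1 / (1 + exp(−α(θ − β)))
logit = ln(0.4200/0.5800) = -0.3228
θ = β + logit/(α) = -1.3 + (-0.3228)/2.2000 = -1.4467

-1.45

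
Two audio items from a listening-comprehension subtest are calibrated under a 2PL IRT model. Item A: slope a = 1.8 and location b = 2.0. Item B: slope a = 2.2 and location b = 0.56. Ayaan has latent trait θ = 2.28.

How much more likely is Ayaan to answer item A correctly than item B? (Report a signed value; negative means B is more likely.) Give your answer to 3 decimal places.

P(θ) = 1 / (1 + exp(−a(θ − b)))
P_A = 0.6234
P_B = 0.9778
P_A − P_B = -0.3544

-0.354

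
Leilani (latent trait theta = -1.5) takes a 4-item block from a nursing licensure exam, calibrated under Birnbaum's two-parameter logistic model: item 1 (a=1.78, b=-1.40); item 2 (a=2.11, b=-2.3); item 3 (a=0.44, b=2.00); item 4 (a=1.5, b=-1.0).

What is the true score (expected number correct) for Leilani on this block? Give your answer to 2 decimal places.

P(theta) = 1 / (1 + exp(−a(theta − b)))
P_1 = 1/(1+e^{0.1780}) = 0.4556
P_2 = 1/(1+e^{-1.6880}) = 0.8440
P_3 = 1/(1+e^{1.5400}) = 0.1765
P_4 = 1/(1+e^{0.7500}) = 0.3208
E[score] = 0.4556 + 0.8440 + 0.1765 + 0.3208 = 1.7969

1.80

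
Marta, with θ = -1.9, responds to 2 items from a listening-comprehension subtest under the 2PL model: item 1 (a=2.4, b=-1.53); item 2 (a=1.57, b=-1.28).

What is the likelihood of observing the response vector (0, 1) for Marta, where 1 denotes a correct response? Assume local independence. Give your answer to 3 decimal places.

0.194

P(θ) = 1 / (1 + exp(−a(θ − b)))
P_1 = 1/(1+e^{0.8880}) = 0.2915
P_2 = 1/(1+e^{0.9734}) = 0.2742
L = (1−P_1) × P_2 = 0.7085 × 0.2742 = 0.19427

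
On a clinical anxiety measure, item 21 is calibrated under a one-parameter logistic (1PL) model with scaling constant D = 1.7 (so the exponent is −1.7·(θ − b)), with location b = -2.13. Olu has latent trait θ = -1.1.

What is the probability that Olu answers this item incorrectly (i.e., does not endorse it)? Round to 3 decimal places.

0.148

P(θ) = 1 / (1 + exp(−D·(θ − b)))
Exponent: 1.7 × (-1.1 − (-2.13)) = 1.7510
1/(1 + e^{-1.7510}) = 0.8521
P = 0.8521
P(incorrect) = 1 − 0.8521 = 0.1479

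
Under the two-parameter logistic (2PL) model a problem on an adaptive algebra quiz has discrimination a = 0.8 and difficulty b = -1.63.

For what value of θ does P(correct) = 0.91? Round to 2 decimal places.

P(θ) = 1 / (1 + exp(−a(θ − b)))
logit = ln(0.9100/0.0900) = 2.3136
θ = b + logit/(a) = -1.63 + 2.3136/0.8000 = 1.2620

1.26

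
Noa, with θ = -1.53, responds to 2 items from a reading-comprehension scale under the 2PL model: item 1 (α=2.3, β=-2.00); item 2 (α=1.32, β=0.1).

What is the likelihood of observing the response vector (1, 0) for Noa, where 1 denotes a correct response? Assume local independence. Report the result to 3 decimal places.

0.669

P(θ) = 1 / (1 + exp(−α(θ − β)))
P_1 = 1/(1+e^{-1.0810}) = 0.7467
P_2 = 1/(1+e^{2.1516}) = 0.1042
L = P_1 × (1−P_2) = 0.7467 × 0.8958 = 0.66889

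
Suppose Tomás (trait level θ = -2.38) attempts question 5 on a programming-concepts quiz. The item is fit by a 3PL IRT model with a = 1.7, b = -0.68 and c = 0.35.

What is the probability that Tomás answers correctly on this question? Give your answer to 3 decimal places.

0.384

P(θ) = c + (1 − c) · 1 / (1 + exp(−a(θ − b)))
Exponent: 1.7 × (-2.38 − (-0.68)) = -2.8900
1/(1 + e^{2.8900}) = 0.0527
P = 0.35 + 0.65 × 0.0527 = 0.3842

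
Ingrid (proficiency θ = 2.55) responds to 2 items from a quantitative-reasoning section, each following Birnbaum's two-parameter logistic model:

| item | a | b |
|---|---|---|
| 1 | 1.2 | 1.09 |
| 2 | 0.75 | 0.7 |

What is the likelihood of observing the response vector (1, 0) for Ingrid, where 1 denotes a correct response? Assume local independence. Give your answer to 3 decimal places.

P(θ) = 1 / (1 + exp(−a(θ − b)))
P_1 = 1/(1+e^{-1.7520}) = 0.8522
P_2 = 1/(1+e^{-1.3875}) = 0.8002
L = P_1 × (1−P_2) = 0.8522 × 0.1998 = 0.17028

0.170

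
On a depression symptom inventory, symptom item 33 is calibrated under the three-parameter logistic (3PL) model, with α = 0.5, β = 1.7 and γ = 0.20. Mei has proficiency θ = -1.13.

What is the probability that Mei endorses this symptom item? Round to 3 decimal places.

P(θ) = γ + (1 − γ) · 1 / (1 + exp(−α(θ − β)))
Exponent: 0.5 × (-1.13 − 1.7) = -1.4150
1/(1 + e^{1.4150}) = 0.1954
P = 0.20 + 0.80 × 0.1954 = 0.3564

0.356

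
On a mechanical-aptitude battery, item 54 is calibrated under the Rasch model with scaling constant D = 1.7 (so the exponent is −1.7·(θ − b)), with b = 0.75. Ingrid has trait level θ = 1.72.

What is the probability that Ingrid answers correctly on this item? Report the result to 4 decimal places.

0.8388

P(θ) = 1 / (1 + exp(−D·(θ − b)))
Exponent: 1.7 × (1.72 − 0.75) = 1.6490
1/(1 + e^{-1.6490}) = 0.8388
P = 0.8388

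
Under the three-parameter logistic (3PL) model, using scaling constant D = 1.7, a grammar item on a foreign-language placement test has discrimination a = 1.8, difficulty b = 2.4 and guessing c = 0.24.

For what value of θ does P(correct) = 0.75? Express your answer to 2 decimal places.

P(θ) = c + (1 − c) · 1 / (1 + exp(−D·a(θ − b)))
Remove guessing floor: (0.75 − 0.24)/(1 − 0.24) = 0.6711
logit = ln(0.6711/0.3289) = 0.7129
θ = b + logit/(1.7·a) = 2.4 + 0.7129/3.0600 = 2.6330

2.63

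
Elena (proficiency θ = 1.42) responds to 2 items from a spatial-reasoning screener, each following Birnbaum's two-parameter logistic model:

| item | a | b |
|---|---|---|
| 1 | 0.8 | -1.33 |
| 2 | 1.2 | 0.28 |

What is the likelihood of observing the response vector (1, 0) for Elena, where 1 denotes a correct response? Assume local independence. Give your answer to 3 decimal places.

P(θ) = 1 / (1 + exp(−a(θ − b)))
P_1 = 1/(1+e^{-2.2000}) = 0.9002
P_2 = 1/(1+e^{-1.3680}) = 0.7971
L = P_1 × (1−P_2) = 0.9002 × 0.2029 = 0.18270

0.183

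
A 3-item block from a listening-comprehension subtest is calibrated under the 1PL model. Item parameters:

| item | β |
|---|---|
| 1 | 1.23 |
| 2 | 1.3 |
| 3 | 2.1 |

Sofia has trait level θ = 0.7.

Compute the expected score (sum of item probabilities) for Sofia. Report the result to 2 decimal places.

0.92

P(θ) = 1 / (1 + exp(−(θ − β)))
P_1 = 1/(1+e^{0.5300}) = 0.3705
P_2 = 1/(1+e^{0.6000}) = 0.3543
P_3 = 1/(1+e^{1.4000}) = 0.1978
E[score] = 0.3705 + 0.3543 + 0.1978 = 0.9227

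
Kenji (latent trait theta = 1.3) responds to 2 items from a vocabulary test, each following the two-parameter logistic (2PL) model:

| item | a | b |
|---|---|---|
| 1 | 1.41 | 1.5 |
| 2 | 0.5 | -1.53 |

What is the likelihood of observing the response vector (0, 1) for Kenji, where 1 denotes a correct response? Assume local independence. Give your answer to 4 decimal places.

0.4586

P(theta) = 1 / (1 + exp(−a(theta − b)))
P_1 = 1/(1+e^{0.2820}) = 0.4300
P_2 = 1/(1+e^{-1.4150}) = 0.8046
L = (1−P_1) × P_2 = 0.5700 × 0.8046 = 0.45862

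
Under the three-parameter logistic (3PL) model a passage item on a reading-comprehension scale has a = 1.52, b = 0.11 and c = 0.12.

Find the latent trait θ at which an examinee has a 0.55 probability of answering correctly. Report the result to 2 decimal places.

0.08

P(θ) = c + (1 − c) · 1 / (1 + exp(−a(θ − b)))
Remove guessing floor: (0.55 − 0.12)/(1 − 0.12) = 0.4886
logit = ln(0.4886/0.5114) = -0.0455
θ = b + logit/(a) = 0.11 + (-0.0455)/1.5200 = 0.0801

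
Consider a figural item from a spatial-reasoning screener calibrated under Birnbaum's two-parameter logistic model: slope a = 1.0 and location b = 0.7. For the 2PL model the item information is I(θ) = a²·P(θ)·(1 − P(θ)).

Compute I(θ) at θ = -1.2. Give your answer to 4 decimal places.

0.1132

P = 1/(1+e^{1.9000}) = 0.1301
P(1−P) = 0.1301 × 0.8699 = 0.1132
I = a² × P(1−P) = 1.0² × 0.1132 = 0.11318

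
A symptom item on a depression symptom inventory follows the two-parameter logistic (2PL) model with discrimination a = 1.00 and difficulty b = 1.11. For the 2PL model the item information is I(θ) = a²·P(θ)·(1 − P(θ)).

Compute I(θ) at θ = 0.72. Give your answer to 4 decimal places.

0.2407

P = 1/(1+e^{0.3900}) = 0.4037
P(1−P) = 0.4037 × 0.5963 = 0.2407
I = a² × P(1−P) = 1.00² × 0.2407 = 0.24073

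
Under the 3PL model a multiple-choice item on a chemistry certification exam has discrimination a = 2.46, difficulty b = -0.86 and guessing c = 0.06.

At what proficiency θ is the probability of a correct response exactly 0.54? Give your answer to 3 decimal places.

P(θ) = c + (1 − c) · 1 / (1 + exp(−a(θ − b)))
Remove guessing floor: (0.54 − 0.06)/(1 − 0.06) = 0.5106
logit = ln(0.5106/0.4894) = 0.0426
θ = b + logit/(a) = -0.86 + 0.0426/2.4600 = -0.8427

-0.843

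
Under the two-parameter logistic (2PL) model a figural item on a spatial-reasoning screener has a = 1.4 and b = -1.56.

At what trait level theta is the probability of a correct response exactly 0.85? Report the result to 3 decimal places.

-0.321

P(theta) = 1 / (1 + exp(−a(theta − b)))
logit = ln(0.8500/0.1500) = 1.7346
theta = b + logit/(a) = -1.56 + 1.7346/1.4000 = -0.3210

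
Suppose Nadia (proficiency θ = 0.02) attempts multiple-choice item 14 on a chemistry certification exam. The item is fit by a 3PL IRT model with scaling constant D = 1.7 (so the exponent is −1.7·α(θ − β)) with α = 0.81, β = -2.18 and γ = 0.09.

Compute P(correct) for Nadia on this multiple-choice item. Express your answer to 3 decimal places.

P(θ) = γ + (1 − γ) · 1 / (1 + exp(−D·α(θ − β)))
Exponent: 1.7 × 0.81 × (0.02 − (-2.18)) = 3.0294
1/(1 + e^{-3.0294}) = 0.9539
P = 0.09 + 0.91 × 0.9539 = 0.9580

0.958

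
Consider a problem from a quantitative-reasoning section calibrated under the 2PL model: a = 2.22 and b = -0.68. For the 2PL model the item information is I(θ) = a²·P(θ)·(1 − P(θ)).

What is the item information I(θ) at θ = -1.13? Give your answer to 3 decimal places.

P = 1/(1+e^{0.9990}) = 0.2691
P(1−P) = 0.2691 × 0.7309 = 0.1967
I = a² × P(1−P) = 2.22² × 0.1967 = 0.96943

0.969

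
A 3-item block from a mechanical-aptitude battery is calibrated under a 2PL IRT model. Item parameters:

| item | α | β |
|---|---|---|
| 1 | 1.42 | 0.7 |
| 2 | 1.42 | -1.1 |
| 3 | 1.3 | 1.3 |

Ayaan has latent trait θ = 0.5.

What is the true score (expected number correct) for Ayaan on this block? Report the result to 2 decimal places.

1.60

P(θ) = 1 / (1 + exp(−α(θ − β)))
P_1 = 1/(1+e^{0.2840}) = 0.4295
P_2 = 1/(1+e^{-2.2720}) = 0.9065
P_3 = 1/(1+e^{1.0400}) = 0.2611
E[score] = 0.4295 + 0.9065 + 0.2611 = 1.5972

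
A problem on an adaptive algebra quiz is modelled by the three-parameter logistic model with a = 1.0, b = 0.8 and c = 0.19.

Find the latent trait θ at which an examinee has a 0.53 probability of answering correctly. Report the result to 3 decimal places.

P(θ) = c + (1 − c) · 1 / (1 + exp(−a(θ − b)))
Remove guessing floor: (0.53 − 0.19)/(1 − 0.19) = 0.4198
logit = ln(0.4198/0.5802) = -0.3238
θ = b + logit/(a) = 0.8 + (-0.3238)/1.0000 = 0.4762

0.476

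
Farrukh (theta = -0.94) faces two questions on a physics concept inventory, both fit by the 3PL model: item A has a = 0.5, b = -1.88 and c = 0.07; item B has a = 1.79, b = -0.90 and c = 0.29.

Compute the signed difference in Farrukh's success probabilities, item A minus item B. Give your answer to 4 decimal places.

0.0100

P(theta) = c + (1 − c) · 1 / (1 + exp(−a(theta − b)))
P_A = 0.6423
P_B = 0.6323
P_A − P_B = 0.0100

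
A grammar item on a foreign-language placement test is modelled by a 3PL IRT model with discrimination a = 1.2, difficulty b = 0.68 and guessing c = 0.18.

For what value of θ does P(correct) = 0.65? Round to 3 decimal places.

0.926

P(θ) = c + (1 − c) · 1 / (1 + exp(−a(θ − b)))
Remove guessing floor: (0.65 − 0.18)/(1 − 0.18) = 0.5732
logit = ln(0.5732/0.4268) = 0.2948
θ = b + logit/(a) = 0.68 + 0.2948/1.2000 = 0.9257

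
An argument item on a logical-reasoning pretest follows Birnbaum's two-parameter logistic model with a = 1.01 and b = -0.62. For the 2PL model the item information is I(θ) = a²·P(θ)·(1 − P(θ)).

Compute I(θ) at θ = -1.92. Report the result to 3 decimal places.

0.170

P = 1/(1+e^{1.3130}) = 0.2120
P(1−P) = 0.2120 × 0.7880 = 0.1670
I = a² × P(1−P) = 1.01² × 0.1670 = 0.17041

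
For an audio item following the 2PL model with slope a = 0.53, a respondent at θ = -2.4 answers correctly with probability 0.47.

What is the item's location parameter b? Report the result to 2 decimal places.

P(θ) = 1 / (1 + exp(−a(θ − b)))
logit(0.47) = ln(0.47/0.53) = -0.1201
b = θ − logit/(a) = -2.4 − (-0.1201)/0.5300 = -2.1733

-2.17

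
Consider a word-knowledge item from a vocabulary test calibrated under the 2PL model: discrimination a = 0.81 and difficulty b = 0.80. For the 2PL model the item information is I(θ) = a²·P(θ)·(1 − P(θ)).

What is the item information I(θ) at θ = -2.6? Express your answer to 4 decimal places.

P = 1/(1+e^{2.7540}) = 0.0599
P(1−P) = 0.0599 × 0.9401 = 0.0563
I = a² × P(1−P) = 0.81² × 0.0563 = 0.03692

0.0369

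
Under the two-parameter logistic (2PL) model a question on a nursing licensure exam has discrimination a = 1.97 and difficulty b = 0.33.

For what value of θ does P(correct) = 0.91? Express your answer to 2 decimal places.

1.50

P(θ) = 1 / (1 + exp(−a(θ − b)))
logit = ln(0.9100/0.0900) = 2.3136
θ = b + logit/(a) = 0.33 + 2.3136/1.9700 = 1.5044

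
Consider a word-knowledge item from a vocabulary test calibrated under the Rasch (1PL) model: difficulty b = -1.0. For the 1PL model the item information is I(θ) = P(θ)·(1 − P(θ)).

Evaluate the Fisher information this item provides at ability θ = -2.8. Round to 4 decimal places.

0.1217

P = 1/(1+e^{1.8000}) = 0.1419
P(1−P) = 0.1419 × 0.8581 = 0.1217
I = P(1−P) = 0.12173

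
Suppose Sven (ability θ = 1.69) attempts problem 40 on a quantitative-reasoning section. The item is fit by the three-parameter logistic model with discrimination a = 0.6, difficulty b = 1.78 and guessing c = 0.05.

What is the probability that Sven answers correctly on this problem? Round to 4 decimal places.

0.5122

P(θ) = c + (1 − c) · 1 / (1 + exp(−a(θ − b)))
Exponent: 0.6 × (1.69 − 1.78) = -0.0540
1/(1 + e^{0.0540}) = 0.4865
P = 0.05 + 0.95 × 0.4865 = 0.5122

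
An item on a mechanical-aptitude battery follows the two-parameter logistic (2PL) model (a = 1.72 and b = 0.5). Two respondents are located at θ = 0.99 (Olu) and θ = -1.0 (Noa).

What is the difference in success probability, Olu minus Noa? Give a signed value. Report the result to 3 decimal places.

0.629

P(θ) = 1 / (1 + exp(−a(θ − b)))
P(Olu) = 0.6991  [exponent 0.8428]
P(Noa) = 0.0704  [exponent -2.5800]
Difference = 0.6991 − 0.0704 = 0.6286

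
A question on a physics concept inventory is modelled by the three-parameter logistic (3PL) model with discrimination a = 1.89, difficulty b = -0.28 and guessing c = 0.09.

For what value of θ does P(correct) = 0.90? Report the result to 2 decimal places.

0.83

P(θ) = c + (1 − c) · 1 / (1 + exp(−a(θ − b)))
Remove guessing floor: (0.90 − 0.09)/(1 − 0.09) = 0.8901
logit = ln(0.8901/0.1099) = 2.0919
θ = b + logit/(a) = -0.28 + 2.0919/1.8900 = 0.8268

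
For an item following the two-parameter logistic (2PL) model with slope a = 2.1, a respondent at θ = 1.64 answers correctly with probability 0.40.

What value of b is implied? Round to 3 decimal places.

1.833

P(θ) = 1 / (1 + exp(−a(θ − b)))
logit(0.40) = ln(0.40/0.60) = -0.4055
b = θ − logit/(a) = 1.64 − (-0.4055)/2.1000 = 1.8331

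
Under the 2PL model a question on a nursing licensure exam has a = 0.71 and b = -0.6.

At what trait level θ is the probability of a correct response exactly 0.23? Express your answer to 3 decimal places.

P(θ) = 1 / (1 + exp(−a(θ − b)))
logit = ln(0.2300/0.7700) = -1.2083
θ = b + logit/(a) = -0.6 + (-1.2083)/0.7100 = -2.3018

-2.302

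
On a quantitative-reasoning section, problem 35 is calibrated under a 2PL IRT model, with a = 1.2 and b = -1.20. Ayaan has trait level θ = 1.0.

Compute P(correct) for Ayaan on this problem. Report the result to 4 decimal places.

0.9334

P(θ) = 1 / (1 + exp(−a(θ − b)))
Exponent: 1.2 × (1.0 − (-1.20)) = 2.6400
1/(1 + e^{-2.6400}) = 0.9334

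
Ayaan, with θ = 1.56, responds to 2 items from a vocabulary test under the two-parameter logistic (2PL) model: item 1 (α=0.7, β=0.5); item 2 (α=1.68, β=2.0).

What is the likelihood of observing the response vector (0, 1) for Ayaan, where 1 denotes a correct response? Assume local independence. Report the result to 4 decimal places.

P(θ) = 1 / (1 + exp(−α(θ − β)))
P_1 = 1/(1+e^{-0.7420}) = 0.6774
P_2 = 1/(1+e^{0.7392}) = 0.3232
L = (1−P_1) × P_2 = 0.3226 × 0.3232 = 0.10425

0.1042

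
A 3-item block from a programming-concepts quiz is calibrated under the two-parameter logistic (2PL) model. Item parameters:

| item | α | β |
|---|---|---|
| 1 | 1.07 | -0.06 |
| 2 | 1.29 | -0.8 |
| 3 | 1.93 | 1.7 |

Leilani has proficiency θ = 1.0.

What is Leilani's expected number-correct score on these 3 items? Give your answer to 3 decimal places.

1.873

P(θ) = 1 / (1 + exp(−α(θ − β)))
P_1 = 1/(1+e^{-1.1342}) = 0.7566
P_2 = 1/(1+e^{-2.3220}) = 0.9107
P_3 = 1/(1+e^{1.3510}) = 0.2057
E[score] = 0.7566 + 0.9107 + 0.2057 = 1.8730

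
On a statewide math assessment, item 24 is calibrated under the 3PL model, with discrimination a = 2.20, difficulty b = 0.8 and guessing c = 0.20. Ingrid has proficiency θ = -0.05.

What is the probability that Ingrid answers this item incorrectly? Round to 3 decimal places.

P(θ) = c + (1 − c) · 1 / (1 + exp(−a(θ − b)))
Exponent: 2.20 × (-0.05 − 0.8) = -1.8700
1/(1 + e^{1.8700}) = 0.1335
P = 0.20 + 0.80 × 0.1335 = 0.3068
P(incorrect) = 1 − 0.3068 = 0.6932

0.693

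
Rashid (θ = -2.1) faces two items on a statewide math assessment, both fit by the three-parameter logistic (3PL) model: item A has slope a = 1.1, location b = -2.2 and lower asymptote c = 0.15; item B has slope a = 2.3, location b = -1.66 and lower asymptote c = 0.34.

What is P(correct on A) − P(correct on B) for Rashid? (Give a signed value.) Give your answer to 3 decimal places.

0.082

P(θ) = c + (1 − c) · 1 / (1 + exp(−a(θ − b)))
P_A = 0.5984
P_B = 0.5159
P_A − P_B = 0.0824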